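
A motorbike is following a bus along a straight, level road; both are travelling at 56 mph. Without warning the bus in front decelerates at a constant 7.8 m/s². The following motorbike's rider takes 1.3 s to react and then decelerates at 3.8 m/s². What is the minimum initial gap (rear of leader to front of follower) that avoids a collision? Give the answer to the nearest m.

56 mph × 0.44704 = 25.0342 m/s.
Leader travels v²/(2a_L) = 626.711 / 15.600 = 40.174 m before stopping.
Follower covers v·t_r = 25.0342 × 1.3 = 32.544 m while reacting, then v²/(2a_F) = 626.711 / 7.600 = 82.462 m while braking, for a total of 32.544 + 82.462 = 115.006 m.
Since a_F ≤ a_L and the follower starts braking later, the follower is never slower than the leader, so the closest approach is when both have stopped.
Minimum gap = 115.006 − 40.174 = 74.832 m.

Minimum gap ≈ 75 m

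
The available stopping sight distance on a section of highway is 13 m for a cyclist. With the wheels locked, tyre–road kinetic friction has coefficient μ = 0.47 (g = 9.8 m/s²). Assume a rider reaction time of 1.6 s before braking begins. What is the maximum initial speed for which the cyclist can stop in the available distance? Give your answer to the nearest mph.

a = μg = 0.47 × 9.8 = 4.606 m/s².
Stopping distance: v·t_r + v²/(2a) = 13 with t_r = 1.6 s and a = 4.606 m/s².
So v² + 14.739 v − 119.76 = 0.
Positive root: v = −a·t_r + √((a·t_r)² + 2a·d) = −7.370 + √(54.317 + 119.76) = 5.8238 m/s.
5.8238 m/s ÷ 0.44704 = 13.027 mph.

Maximum speed ≈ 13 mph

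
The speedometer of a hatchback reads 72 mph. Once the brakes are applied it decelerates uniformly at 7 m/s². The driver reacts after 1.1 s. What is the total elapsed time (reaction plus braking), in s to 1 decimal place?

Total time ≈ 5.7 s

72 mph × 0.44704 = 32.1869 m/s.
Braking time = v/a = 32.1869 / 7.000 = 4.598 s.
Total = 1.1 + 4.598 = 5.698 s.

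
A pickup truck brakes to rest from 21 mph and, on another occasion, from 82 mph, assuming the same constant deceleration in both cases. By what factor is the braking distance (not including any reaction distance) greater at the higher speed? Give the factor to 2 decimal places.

Factor ≈ 15.25

Braking distance d = v²/(2a), so with a fixed, d ∝ v².
Factor = (82/21)² = 3.9048² = 15.2475.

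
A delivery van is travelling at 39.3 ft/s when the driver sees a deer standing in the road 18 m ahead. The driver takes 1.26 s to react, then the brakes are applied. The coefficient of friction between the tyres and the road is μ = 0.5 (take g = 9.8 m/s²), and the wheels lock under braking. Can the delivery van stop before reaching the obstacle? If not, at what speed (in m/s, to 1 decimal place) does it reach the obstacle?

No — it strikes the obstacle at 10.7 m/s

39.3 ft/s × 0.3048 = 11.9786 m/s.
a = μg = 0.5 × 9.8 = 4.900 m/s².
Reaction distance = 11.9786 × 1.26 = 15.093 m.
Braking distance needed to stop: v²/(2a) = 143.487 / 9.800 = 14.642 m, so total needed = 15.093 + 14.642 = 29.735 m > 18 m — it cannot stop.
Distance remaining when braking begins: 18 − 15.093 = 2.907 m.
v² = v₀² − 2a·d = 143.487 − 2 × 4.900 × 2.907 = 114.998 m²/s².
v = √114.998 = 10.724 m/s.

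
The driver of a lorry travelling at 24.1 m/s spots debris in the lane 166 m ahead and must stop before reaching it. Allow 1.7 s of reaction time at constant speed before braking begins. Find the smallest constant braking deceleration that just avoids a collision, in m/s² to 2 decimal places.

Required deceleration ≈ 2.32 m/s²

Distance covered during reaction = 24.1000 × 1.7 = 40.970 m.
Distance available for braking: 166 − 40.970 = 125.030 m.
v² = 2a·d ⇒ a = v²/(2d) = 24.1000² / (2 × 125.030) = 580.810 / 250.060 = 2.3227 m/s².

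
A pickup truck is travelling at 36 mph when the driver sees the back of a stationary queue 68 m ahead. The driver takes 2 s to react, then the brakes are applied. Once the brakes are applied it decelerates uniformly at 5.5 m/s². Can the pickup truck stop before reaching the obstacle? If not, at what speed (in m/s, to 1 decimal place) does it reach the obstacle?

36 mph × 0.44704 = 16.0934 m/s.
Reaction distance = 16.0934 × 2 = 32.187 m.
Braking distance = v²/(2a) = 258.998 / 11.000 = 23.545 m.
Total stopping distance = 32.187 + 23.545 = 55.732 m, vs 68 m available — it stops with 68 − 55.732 = 12.268 m to spare.

Yes — it stops about 12.3 m short of the obstacle, so it never reaches it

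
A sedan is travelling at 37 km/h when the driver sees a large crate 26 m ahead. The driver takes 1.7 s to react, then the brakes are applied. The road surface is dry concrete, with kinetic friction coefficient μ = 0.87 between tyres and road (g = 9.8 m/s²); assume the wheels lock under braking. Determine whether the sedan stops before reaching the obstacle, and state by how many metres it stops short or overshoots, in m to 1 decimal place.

Yes — it stops 2.3 m short of the obstacle

37 km/h ÷ 3.6 = 10.2778 m/s.
a = μg = 0.87 × 9.8 = 8.526 m/s².
Reaction distance = 10.2778 × 1.7 = 17.472 m.
Braking distance = v²/(2a) = 105.633 / 17.052 = 6.195 m.
Total stopping distance = 17.472 + 6.195 = 23.667 m, vs 26 m available — it stops with 26 − 23.667 = 2.333 m to spare.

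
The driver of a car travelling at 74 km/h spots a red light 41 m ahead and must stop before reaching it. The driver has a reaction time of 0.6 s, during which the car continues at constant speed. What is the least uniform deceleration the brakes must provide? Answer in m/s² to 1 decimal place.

74 km/h ÷ 3.6 = 20.5556 m/s.
Distance covered during reaction = 20.5556 × 0.6 = 12.333 m.
Distance available for braking: 41 − 12.333 = 28.667 m.
v² = 2a·d ⇒ a = v²/(2d) = 20.5556² / (2 × 28.667) = 422.533 / 57.334 = 7.3697 m/s².

Required deceleration ≈ 7.4 m/s²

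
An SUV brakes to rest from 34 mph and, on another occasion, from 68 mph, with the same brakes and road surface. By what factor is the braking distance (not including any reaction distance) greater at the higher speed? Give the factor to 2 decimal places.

Factor ≈ 4.00

Braking distance d = v²/(2a), so with a fixed, d ∝ v².
Factor = (68/34)² = 2.0000² = 4.0000.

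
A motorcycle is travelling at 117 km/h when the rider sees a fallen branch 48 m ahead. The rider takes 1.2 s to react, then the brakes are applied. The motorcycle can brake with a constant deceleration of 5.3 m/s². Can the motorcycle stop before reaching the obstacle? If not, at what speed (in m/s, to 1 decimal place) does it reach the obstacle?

117 km/h ÷ 3.6 = 32.5000 m/s.
Reaction distance = 32.5000 × 1.2 = 39.000 m.
Braking distance needed to stop: v²/(2a) = 1056.250 / 10.600 = 99.646 m, so total needed = 39.000 + 99.646 = 138.646 m > 48 m — it cannot stop.
Distance remaining when braking begins: 48 − 39.000 = 9.000 m.
v² = v₀² − 2a·d = 1056.250 − 2 × 5.300 × 9.000 = 960.850 m²/s².
v = √960.850 = 30.998 m/s.

No — it strikes the obstacle at 31.0 m/s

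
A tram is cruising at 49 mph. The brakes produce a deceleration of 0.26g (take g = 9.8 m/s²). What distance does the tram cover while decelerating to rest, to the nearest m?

Braking distance ≈ 94 m

49 mph × 0.44704 = 21.9050 m/s.
a = 0.26 × 9.8 = 2.548 m/s².
Braking distance = v²/(2a) = 21.9050² / (2 × 2.548) = 479.829 / 5.096 = 94.158 m.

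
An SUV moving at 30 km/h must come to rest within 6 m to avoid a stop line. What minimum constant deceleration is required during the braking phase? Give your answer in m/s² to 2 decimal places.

Required deceleration ≈ 5.79 m/s²

30 km/h ÷ 3.6 = 8.3333 m/s.
v² = 2a·d ⇒ a = v²/(2d) = 8.3333² / (2 × 6.000) = 69.444 / 12.000 = 5.7870 m/s².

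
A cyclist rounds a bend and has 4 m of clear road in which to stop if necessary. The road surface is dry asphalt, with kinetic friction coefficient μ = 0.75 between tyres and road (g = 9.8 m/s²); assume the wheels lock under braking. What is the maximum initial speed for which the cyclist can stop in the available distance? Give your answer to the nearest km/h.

Maximum speed ≈ 28 km/h

a = μg = 0.75 × 9.8 = 7.350 m/s².
v²/(2a) = d ⇒ v = √(2 × 7.350 × 4) = √58.80 = 7.6681 m/s.
7.6681 m/s × 3.6 = 27.605 km/h.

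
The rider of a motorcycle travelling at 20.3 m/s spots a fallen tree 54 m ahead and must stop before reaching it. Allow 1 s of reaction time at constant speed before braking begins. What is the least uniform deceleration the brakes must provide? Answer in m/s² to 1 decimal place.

Required deceleration ≈ 6.1 m/s²

Distance covered during reaction = 20.3000 × 1 = 20.300 m.
Distance available for braking: 54 − 20.300 = 33.700 m.
v² = 2a·d ⇒ a = v²/(2d) = 20.3000² / (2 × 33.700) = 412.090 / 67.400 = 6.1141 m/s².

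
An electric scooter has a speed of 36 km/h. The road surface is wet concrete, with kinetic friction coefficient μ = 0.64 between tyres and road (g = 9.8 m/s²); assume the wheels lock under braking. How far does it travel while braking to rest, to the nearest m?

Braking distance ≈ 8 m

36 km/h ÷ 3.6 = 10.0000 m/s.
a = μg = 0.64 × 9.8 = 6.272 m/s².
Braking distance = v²/(2a) = 10.0000² / (2 × 6.272) = 100.000 / 12.544 = 7.972 m.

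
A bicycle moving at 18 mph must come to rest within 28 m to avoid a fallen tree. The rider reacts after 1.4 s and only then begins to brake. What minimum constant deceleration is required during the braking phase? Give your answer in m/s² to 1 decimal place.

18 mph × 0.44704 = 8.0467 m/s.
Distance covered during reaction = 8.0467 × 1.4 = 11.265 m.
Distance available for braking: 28 − 11.265 = 16.735 m.
v² = 2a·d ⇒ a = v²/(2d) = 8.0467² / (2 × 16.735) = 64.749 / 33.470 = 1.9345 m/s².

Required deceleration ≈ 1.9 m/s²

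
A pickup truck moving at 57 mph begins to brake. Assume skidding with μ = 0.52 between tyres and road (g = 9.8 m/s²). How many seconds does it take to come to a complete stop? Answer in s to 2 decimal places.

57 mph × 0.44704 = 25.4813 m/s.
a = μg = 0.52 × 9.8 = 5.096 m/s².
Braking time = v/a = 25.4813 / 5.096 = 5.000 s.

Braking time ≈ 5.00 s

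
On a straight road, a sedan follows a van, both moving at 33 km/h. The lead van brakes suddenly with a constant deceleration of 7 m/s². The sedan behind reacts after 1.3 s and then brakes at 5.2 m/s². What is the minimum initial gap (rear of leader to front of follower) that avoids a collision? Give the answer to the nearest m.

33 km/h ÷ 3.6 = 9.1667 m/s.
Leader travels v²/(2a_L) = 84.028 / 14.000 = 6.002 m before stopping.
Follower covers v·t_r = 9.1667 × 1.3 = 11.917 m while reacting, then v²/(2a_F) = 84.028 / 10.400 = 8.080 m while braking, for a total of 11.917 + 8.080 = 19.997 m.
Since a_F ≤ a_L and the follower starts braking later, the follower is never slower than the leader, so the closest approach is when both have stopped.
Minimum gap = 19.997 − 6.002 = 13.995 m.

Minimum gap ≈ 14 m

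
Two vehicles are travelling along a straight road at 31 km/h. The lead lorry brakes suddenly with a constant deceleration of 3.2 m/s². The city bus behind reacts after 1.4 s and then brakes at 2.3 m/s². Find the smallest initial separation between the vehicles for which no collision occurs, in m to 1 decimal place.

31 km/h ÷ 3.6 = 8.6111 m/s.
Leader travels v²/(2a_L) = 74.151 / 6.400 = 11.586 m before stopping.
Follower covers v·t_r = 8.6111 × 1.4 = 12.056 m while reacting, then v²/(2a_F) = 74.151 / 4.600 = 16.120 m while braking, for a total of 12.056 + 16.120 = 28.176 m.
Since a_F ≤ a_L and the follower starts braking later, the follower is never slower than the leader, so the closest approach is when both have stopped.
Minimum gap = 28.176 − 11.586 = 16.590 m.

Minimum gap ≈ 16.6 m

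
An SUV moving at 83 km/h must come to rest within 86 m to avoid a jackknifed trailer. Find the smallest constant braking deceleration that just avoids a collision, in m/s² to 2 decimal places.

83 km/h ÷ 3.6 = 23.0556 m/s.
v² = 2a·d ⇒ a = v²/(2d) = 23.0556² / (2 × 86.000) = 531.561 / 172.000 = 3.0905 m/s².

Required deceleration ≈ 3.09 m/s²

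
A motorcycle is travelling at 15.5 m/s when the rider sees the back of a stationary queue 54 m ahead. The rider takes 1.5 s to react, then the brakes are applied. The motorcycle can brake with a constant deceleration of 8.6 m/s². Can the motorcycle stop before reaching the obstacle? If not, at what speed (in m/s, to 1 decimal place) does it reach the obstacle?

Yes — it stops about 16.8 m short of the obstacle, so it never reaches it

Reaction distance = 15.5000 × 1.5 = 23.250 m.
Braking distance = v²/(2a) = 240.250 / 17.200 = 13.968 m.
Total stopping distance = 23.250 + 13.968 = 37.218 m, vs 54 m available — it stops with 54 − 37.218 = 16.782 m to spare.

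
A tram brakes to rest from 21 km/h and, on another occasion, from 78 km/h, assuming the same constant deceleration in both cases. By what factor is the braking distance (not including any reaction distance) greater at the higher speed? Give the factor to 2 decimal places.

Braking distance d = v²/(2a), so with a fixed, d ∝ v².
Factor = (78/21)² = 3.7143² = 13.7960.

Factor ≈ 13.80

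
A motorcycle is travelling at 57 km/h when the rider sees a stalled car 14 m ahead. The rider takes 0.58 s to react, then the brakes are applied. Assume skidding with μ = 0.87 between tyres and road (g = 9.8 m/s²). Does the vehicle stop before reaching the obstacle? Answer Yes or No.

No

57 km/h ÷ 3.6 = 15.8333 m/s.
a = μg = 0.87 × 9.8 = 8.526 m/s².
Reaction distance = 15.8333 × 0.58 = 9.183 m.
Braking distance = v²/(2a) = 250.693 / 17.052 = 14.702 m.
Total stopping distance = 9.183 + 14.702 = 23.885 m, vs 14 m available — it cannot stop in time and overshoots by 23.885 − 14 = 9.885 m.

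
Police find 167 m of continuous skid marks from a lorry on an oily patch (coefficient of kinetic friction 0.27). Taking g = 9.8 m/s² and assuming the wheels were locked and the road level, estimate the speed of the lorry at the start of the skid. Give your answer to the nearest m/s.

Deceleration a = μg = 0.27 × 9.8 = 2.646 m/s².
v = √(2a·d) = √(2 × 2.646 × 167) = √883.764 = 29.7282 m/s.

Initial speed ≈ 30 m/s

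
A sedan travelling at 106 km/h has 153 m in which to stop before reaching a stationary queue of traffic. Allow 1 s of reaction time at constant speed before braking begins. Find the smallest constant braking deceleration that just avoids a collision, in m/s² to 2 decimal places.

Required deceleration ≈ 3.51 m/s²

106 km/h ÷ 3.6 = 29.4444 m/s.
Distance covered during reaction = 29.4444 × 1 = 29.444 m.
Distance available for braking: 153 − 29.444 = 123.556 m.
v² = 2a·d ⇒ a = v²/(2d) = 29.4444² / (2 × 123.556) = 866.973 / 247.112 = 3.5084 m/s².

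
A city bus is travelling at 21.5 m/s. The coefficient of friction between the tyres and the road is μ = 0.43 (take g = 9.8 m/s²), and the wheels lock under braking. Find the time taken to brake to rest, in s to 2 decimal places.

Braking time ≈ 5.10 s

a = μg = 0.43 × 9.8 = 4.214 m/s².
Braking time = v/a = 21.5000 / 4.214 = 5.102 s.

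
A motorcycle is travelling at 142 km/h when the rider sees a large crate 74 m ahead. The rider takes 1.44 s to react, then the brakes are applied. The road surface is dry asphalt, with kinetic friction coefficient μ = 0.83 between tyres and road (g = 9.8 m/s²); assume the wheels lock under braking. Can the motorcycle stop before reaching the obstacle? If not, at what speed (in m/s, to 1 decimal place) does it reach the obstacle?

142 km/h ÷ 3.6 = 39.4444 m/s.
a = μg = 0.83 × 9.8 = 8.134 m/s².
Reaction distance = 39.4444 × 1.44 = 56.800 m.
Braking distance needed to stop: v²/(2a) = 1555.861 / 16.268 = 95.639 m, so total needed = 56.800 + 95.639 = 152.439 m > 74 m — it cannot stop.
Distance remaining when braking begins: 74 − 56.800 = 17.200 m.
v² = v₀² − 2a·d = 1555.861 − 2 × 8.134 × 17.200 = 1276.051 m²/s².
v = √1276.051 = 35.722 m/s.

No — it strikes the obstacle at 35.7 m/s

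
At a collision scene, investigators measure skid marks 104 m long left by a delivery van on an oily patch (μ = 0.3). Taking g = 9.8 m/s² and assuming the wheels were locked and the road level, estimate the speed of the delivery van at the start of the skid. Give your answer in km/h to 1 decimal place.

Initial speed ≈ 89.0 km/h

Deceleration a = μg = 0.3 × 9.8 = 2.940 m/s².
v = √(2a·d) = √(2 × 2.940 × 104) = √611.520 = 24.7289 m/s.
= 24.7289 × 3.6 = 89.024 km/h.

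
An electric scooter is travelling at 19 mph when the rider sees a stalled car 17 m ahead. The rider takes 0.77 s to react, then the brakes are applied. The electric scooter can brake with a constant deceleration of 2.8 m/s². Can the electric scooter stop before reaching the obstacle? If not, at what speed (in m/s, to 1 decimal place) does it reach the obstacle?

19 mph × 0.44704 = 8.4938 m/s.
Reaction distance = 8.4938 × 0.77 = 6.540 m.
Braking distance needed to stop: v²/(2a) = 72.145 / 5.600 = 12.883 m, so total needed = 6.540 + 12.883 = 19.423 m > 17 m — it cannot stop.
Distance remaining when braking begins: 17 − 6.540 = 10.460 m.
v² = v₀² − 2a·d = 72.145 − 2 × 2.800 × 10.460 = 13.569 m²/s².
v = √13.569 = 3.684 m/s.

No — it strikes the obstacle at 3.7 m/s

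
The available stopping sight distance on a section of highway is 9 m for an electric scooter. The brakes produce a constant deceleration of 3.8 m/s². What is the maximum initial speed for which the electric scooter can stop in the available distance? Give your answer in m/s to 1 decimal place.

v²/(2a) = d ⇒ v = √(2 × 3.800 × 9) = √68.40 = 8.2704 m/s.

Maximum speed ≈ 8.3 m/s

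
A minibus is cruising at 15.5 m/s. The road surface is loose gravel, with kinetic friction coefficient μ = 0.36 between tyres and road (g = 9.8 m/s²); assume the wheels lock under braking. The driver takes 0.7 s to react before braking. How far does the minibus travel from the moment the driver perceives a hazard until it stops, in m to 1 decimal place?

a = μg = 0.36 × 9.8 = 3.528 m/s².
Reaction distance = v·t_r = 15.5000 × 0.7 = 10.850 m.
Braking distance = v²/(2a) = 15.5000² / (2 × 3.528) = 240.250 / 7.056 = 34.049 m.
Total = 10.850 + 34.049 = 44.899 m.

Total stopping distance ≈ 44.9 m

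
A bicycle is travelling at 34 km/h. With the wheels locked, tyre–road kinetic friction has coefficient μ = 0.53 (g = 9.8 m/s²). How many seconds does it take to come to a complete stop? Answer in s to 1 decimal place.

Braking time ≈ 1.8 s

34 km/h ÷ 3.6 = 9.4444 m/s.
a = μg = 0.53 × 9.8 = 5.194 m/s².
Braking time = v/a = 9.4444 / 5.194 = 1.818 s.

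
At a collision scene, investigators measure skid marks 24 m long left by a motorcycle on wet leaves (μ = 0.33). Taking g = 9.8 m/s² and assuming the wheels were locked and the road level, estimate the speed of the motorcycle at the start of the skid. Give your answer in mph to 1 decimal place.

Deceleration a = μg = 0.33 × 9.8 = 3.234 m/s².
v = √(2a·d) = √(2 × 3.234 × 24) = √155.232 = 12.4592 m/s.
= 12.4592 ÷ 0.44704 = 27.870 mph.

Initial speed ≈ 27.9 mph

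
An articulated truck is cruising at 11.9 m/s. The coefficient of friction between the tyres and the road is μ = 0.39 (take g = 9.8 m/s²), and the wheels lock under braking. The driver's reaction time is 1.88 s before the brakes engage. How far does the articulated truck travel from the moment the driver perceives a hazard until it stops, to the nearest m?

Total stopping distance ≈ 41 m

a = μg = 0.39 × 9.8 = 3.822 m/s².
Reaction distance = v·t_r = 11.9000 × 1.88 = 22.372 m.
Braking distance = v²/(2a) = 11.9000² / (2 × 3.822) = 141.610 / 7.644 = 18.526 m.
Total = 22.372 + 18.526 = 40.898 m.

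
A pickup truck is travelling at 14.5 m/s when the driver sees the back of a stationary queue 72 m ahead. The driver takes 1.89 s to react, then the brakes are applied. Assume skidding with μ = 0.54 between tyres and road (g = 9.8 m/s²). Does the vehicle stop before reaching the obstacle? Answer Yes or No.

Yes

a = μg = 0.54 × 9.8 = 5.292 m/s².
Reaction distance = 14.5000 × 1.89 = 27.405 m.
Braking distance = v²/(2a) = 210.250 / 10.584 = 19.865 m.
Total stopping distance = 27.405 + 19.865 = 47.270 m, vs 72 m available — it stops with 72 − 47.270 = 24.730 m to spare.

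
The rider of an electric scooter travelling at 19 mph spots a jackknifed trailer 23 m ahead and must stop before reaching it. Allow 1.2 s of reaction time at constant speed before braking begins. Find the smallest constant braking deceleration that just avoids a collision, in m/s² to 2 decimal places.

Required deceleration ≈ 2.82 m/s²

19 mph × 0.44704 = 8.4938 m/s.
Distance covered during reaction = 8.4938 × 1.2 = 10.193 m.
Distance available for braking: 23 − 10.193 = 12.807 m.
v² = 2a·d ⇒ a = v²/(2d) = 8.4938² / (2 × 12.807) = 72.145 / 25.614 = 2.8166 m/s².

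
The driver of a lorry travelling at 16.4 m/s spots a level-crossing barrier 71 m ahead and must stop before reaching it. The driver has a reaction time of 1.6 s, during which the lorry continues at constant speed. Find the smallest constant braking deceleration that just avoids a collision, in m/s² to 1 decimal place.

Distance covered during reaction = 16.4000 × 1.6 = 26.240 m.
Distance available for braking: 71 − 26.240 = 44.760 m.
v² = 2a·d ⇒ a = v²/(2d) = 16.4000² / (2 × 44.760) = 268.960 / 89.520 = 3.0045 m/s².

Required deceleration ≈ 3.0 m/s²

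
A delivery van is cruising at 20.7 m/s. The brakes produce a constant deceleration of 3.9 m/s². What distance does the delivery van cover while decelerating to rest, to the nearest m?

Braking distance ≈ 55 m

Braking distance = v²/(2a) = 20.7000² / (2 × 3.900) = 428.490 / 7.800 = 54.935 m.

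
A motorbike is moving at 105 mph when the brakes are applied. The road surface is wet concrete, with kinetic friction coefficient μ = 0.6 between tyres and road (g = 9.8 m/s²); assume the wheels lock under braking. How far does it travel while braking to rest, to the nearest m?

Braking distance ≈ 187 m

105 mph × 0.44704 = 46.9392 m/s.
a = μg = 0.6 × 9.8 = 5.880 m/s².
Braking distance = v²/(2a) = 46.9392² / (2 × 5.880) = 2203.288 / 11.760 = 187.354 m.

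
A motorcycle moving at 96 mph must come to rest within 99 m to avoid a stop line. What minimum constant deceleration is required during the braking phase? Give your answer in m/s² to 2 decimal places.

96 mph × 0.44704 = 42.9158 m/s.
v² = 2a·d ⇒ a = v²/(2d) = 42.9158² / (2 × 99.000) = 1841.766 / 198.000 = 9.3018 m/s².

Required deceleration ≈ 9.30 m/s²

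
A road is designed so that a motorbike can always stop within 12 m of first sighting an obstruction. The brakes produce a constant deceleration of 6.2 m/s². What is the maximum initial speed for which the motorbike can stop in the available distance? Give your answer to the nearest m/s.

v²/(2a) = d ⇒ v = √(2 × 6.200 × 12) = √148.80 = 12.1984 m/s.

Maximum speed ≈ 12 m/s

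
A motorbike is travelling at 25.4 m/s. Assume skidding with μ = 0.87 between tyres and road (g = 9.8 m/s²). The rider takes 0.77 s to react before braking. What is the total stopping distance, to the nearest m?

Total stopping distance ≈ 57 m

a = μg = 0.87 × 9.8 = 8.526 m/s².
Reaction distance = v·t_r = 25.4000 × 0.77 = 19.558 m.
Braking distance = v²/(2a) = 25.4000² / (2 × 8.526) = 645.160 / 17.052 = 37.835 m.
Total = 19.558 + 37.835 = 57.393 m.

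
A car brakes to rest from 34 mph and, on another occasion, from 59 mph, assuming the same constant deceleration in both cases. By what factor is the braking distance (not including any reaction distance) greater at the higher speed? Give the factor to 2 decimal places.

Factor ≈ 3.01

Braking distance d = v²/(2a), so with a fixed, d ∝ v².
Factor = (59/34)² = 1.7353² = 3.0113.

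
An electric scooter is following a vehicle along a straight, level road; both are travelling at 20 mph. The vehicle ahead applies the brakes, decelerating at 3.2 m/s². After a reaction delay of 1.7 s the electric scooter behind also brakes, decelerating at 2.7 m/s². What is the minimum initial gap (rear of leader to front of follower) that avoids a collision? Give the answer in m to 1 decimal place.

Minimum gap ≈ 17.5 m

20 mph × 0.44704 = 8.9408 m/s.
Leader travels v²/(2a_L) = 79.938 / 6.400 = 12.490 m before stopping.
Follower covers v·t_r = 8.9408 × 1.7 = 15.199 m while reacting, then v²/(2a_F) = 79.938 / 5.400 = 14.803 m while braking, for a total of 15.199 + 14.803 = 30.002 m.
Since a_F ≤ a_L and the follower starts braking later, the follower is never slower than the leader, so the closest approach is when both have stopped.
Minimum gap = 30.002 − 12.490 = 17.512 m.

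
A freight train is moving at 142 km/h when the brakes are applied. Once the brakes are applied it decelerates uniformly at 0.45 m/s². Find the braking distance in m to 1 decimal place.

Braking distance ≈ 1728.7 m

142 km/h ÷ 3.6 = 39.4444 m/s.
Braking distance = v²/(2a) = 39.4444² / (2 × 0.450) = 1555.861 / 0.900 = 1728.734 m.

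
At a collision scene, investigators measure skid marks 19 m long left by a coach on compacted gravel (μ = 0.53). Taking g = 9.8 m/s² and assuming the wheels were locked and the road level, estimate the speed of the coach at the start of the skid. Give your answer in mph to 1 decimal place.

Deceleration a = μg = 0.53 × 9.8 = 5.194 m/s².
v = √(2a·d) = √(2 × 5.194 × 19) = √197.372 = 14.0489 m/s.
= 14.0489 ÷ 0.44704 = 31.426 mph.

Initial speed ≈ 31.4 mph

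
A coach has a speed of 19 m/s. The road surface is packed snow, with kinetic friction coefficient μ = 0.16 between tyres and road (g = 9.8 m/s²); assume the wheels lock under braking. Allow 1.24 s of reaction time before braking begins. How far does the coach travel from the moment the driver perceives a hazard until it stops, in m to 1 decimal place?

a = μg = 0.16 × 9.8 = 1.568 m/s².
Reaction distance = v·t_r = 19.0000 × 1.24 = 23.560 m.
Braking distance = v²/(2a) = 19.0000² / (2 × 1.568) = 361.000 / 3.136 = 115.115 m.
Total = 23.560 + 115.115 = 138.675 m.

Total stopping distance ≈ 138.7 m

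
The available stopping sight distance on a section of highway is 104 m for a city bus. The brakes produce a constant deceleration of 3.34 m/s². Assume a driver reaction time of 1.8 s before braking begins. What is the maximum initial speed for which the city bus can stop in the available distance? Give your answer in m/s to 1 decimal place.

Stopping distance: v·t_r + v²/(2a) = 104 with t_r = 1.8 s and a = 3.340 m/s².
So v² + 12.024 v − 694.72 = 0.
Positive root: v = −a·t_r + √((a·t_r)² + 2a·d) = −6.012 + √(36.144 + 694.72) = 21.0225 m/s.

Maximum speed ≈ 21.0 m/s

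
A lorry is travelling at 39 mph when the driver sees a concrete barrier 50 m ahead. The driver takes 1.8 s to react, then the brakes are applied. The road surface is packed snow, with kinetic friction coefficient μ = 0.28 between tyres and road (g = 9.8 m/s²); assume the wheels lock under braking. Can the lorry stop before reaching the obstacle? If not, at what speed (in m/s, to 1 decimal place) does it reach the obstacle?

No — it strikes the obstacle at 14.2 m/s

39 mph × 0.44704 = 17.4346 m/s.
a = μg = 0.28 × 9.8 = 2.744 m/s².
Reaction distance = 17.4346 × 1.8 = 31.382 m.
Braking distance needed to stop: v²/(2a) = 303.965 / 5.488 = 55.387 m, so total needed = 31.382 + 55.387 = 86.769 m > 50 m — it cannot stop.
Distance remaining when braking begins: 50 − 31.382 = 18.618 m.
v² = v₀² − 2a·d = 303.965 − 2 × 2.744 × 18.618 = 201.789 m²/s².
v = √201.789 = 14.205 m/s.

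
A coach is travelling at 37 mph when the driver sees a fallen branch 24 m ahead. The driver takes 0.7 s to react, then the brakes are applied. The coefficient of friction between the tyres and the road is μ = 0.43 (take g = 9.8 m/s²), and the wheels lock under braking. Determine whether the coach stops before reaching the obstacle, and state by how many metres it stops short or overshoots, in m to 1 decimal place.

No — it overshoots by 20.0 m

37 mph × 0.44704 = 16.5405 m/s.
a = μg = 0.43 × 9.8 = 4.214 m/s².
Reaction distance = 16.5405 × 0.7 = 11.578 m.
Braking distance = v²/(2a) = 273.588 / 8.428 = 32.462 m.
Total stopping distance = 11.578 + 32.462 = 44.040 m, vs 24 m available — it cannot stop in time and overshoots by 44.040 − 24 = 20.040 m.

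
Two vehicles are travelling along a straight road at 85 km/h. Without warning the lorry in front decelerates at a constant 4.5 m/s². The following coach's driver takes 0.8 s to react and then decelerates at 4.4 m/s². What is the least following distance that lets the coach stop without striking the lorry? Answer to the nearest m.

Minimum gap ≈ 20 m

85 km/h ÷ 3.6 = 23.6111 m/s.
Leader travels v²/(2a_L) = 557.484 / 9.000 = 61.943 m before stopping.
Follower covers v·t_r = 23.6111 × 0.8 = 18.889 m while reacting, then v²/(2a_F) = 557.484 / 8.800 = 63.350 m while braking, for a total of 18.889 + 63.350 = 82.239 m.
Since a_F ≤ a_L and the follower starts braking later, the follower is never slower than the leader, so the closest approach is when both have stopped.
Minimum gap = 82.239 − 61.943 = 20.296 m.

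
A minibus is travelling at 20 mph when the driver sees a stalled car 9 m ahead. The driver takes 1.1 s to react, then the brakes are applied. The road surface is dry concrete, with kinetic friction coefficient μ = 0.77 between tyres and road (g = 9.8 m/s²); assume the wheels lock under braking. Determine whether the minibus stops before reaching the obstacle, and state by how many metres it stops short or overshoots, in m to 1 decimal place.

No — it overshoots by 6.1 m

20 mph × 0.44704 = 8.9408 m/s.
a = μg = 0.77 × 9.8 = 7.546 m/s².
Reaction distance = 8.9408 × 1.1 = 9.835 m.
Braking distance = v²/(2a) = 79.938 / 15.092 = 5.297 m.
Total stopping distance = 9.835 + 5.297 = 15.132 m, vs 9 m available — it cannot stop in time and overshoots by 15.132 − 9 = 6.132 m.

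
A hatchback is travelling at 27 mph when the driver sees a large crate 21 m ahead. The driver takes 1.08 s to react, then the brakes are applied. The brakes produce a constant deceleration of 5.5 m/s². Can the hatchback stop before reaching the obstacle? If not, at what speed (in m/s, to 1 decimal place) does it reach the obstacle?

27 mph × 0.44704 = 12.0701 m/s.
Reaction distance = 12.0701 × 1.08 = 13.036 m.
Braking distance needed to stop: v²/(2a) = 145.687 / 11.000 = 13.244 m, so total needed = 13.036 + 13.244 = 26.280 m > 21 m — it cannot stop.
Distance remaining when braking begins: 21 − 13.036 = 7.964 m.
v² = v₀² − 2a·d = 145.687 − 2 × 5.500 × 7.964 = 58.083 m²/s².
v = √58.083 = 7.621 m/s.

No — it strikes the obstacle at 7.6 m/s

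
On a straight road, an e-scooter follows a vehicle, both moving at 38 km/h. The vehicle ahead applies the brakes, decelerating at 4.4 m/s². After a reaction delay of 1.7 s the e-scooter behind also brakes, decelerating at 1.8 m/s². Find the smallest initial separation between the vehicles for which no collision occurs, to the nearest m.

38 km/h ÷ 3.6 = 10.5556 m/s.
Leader travels v²/(2a_L) = 111.421 / 8.800 = 12.661 m before stopping.
Follower covers v·t_r = 10.5556 × 1.7 = 17.945 m while reacting, then v²/(2a_F) = 111.421 / 3.600 = 30.950 m while braking, for a total of 17.945 + 30.950 = 48.895 m.
Since a_F ≤ a_L and the follower starts braking later, the follower is never slower than the leader, so the closest approach is when both have stopped.
Minimum gap = 48.895 − 12.661 = 36.234 m.

Minimum gap ≈ 36 m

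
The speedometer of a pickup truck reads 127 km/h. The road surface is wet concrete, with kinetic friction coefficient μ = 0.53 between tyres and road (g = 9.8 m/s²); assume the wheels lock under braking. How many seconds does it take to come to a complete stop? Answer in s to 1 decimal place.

Braking time ≈ 6.8 s

127 km/h ÷ 3.6 = 35.2778 m/s.
a = μg = 0.53 × 9.8 = 5.194 m/s².
Braking time = v/a = 35.2778 / 5.194 = 6.792 s.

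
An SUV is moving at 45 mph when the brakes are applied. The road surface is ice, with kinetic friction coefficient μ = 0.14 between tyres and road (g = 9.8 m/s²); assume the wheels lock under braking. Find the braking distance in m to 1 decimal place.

Braking distance ≈ 147.5 m

45 mph × 0.44704 = 20.1168 m/s.
a = μg = 0.14 × 9.8 = 1.372 m/s².
Braking distance = v²/(2a) = 20.1168² / (2 × 1.372) = 404.686 / 2.744 = 147.480 m.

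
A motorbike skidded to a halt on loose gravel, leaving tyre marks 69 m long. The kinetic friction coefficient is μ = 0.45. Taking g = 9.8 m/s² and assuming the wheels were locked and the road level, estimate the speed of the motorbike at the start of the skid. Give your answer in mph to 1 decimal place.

Deceleration a = μg = 0.45 × 9.8 = 4.410 m/s².
v = √(2a·d) = √(2 × 4.410 × 69) = √608.580 = 24.6694 m/s.
= 24.6694 ÷ 0.44704 = 55.184 mph.

Initial speed ≈ 55.2 mph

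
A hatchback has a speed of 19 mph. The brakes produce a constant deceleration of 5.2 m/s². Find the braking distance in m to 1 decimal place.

Braking distance ≈ 6.9 m

19 mph × 0.44704 = 8.4938 m/s.
Braking distance = v²/(2a) = 8.4938² / (2 × 5.200) = 72.145 / 10.400 = 6.937 m.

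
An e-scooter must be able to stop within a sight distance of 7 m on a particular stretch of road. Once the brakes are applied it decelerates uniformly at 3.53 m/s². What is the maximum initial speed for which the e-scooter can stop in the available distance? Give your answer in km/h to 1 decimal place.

Maximum speed ≈ 25.3 km/h

v²/(2a) = d ⇒ v = √(2 × 3.530 × 7) = √49.42 = 7.0299 m/s.
7.0299 m/s × 3.6 = 25.308 km/h.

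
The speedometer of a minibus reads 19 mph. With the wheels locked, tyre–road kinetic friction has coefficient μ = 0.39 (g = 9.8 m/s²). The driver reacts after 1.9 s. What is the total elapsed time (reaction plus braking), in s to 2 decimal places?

Total time ≈ 4.12 s

19 mph × 0.44704 = 8.4938 m/s.
a = μg = 0.39 × 9.8 = 3.822 m/s².
Braking time = v/a = 8.4938 / 3.822 = 2.222 s.
Total = 1.9 + 2.222 = 4.122 s.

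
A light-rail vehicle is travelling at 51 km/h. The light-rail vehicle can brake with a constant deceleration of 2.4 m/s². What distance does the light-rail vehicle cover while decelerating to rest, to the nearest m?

51 km/h ÷ 3.6 = 14.1667 m/s.
Braking distance = v²/(2a) = 14.1667² / (2 × 2.400) = 200.695 / 4.800 = 41.811 m.

Braking distance ≈ 42 m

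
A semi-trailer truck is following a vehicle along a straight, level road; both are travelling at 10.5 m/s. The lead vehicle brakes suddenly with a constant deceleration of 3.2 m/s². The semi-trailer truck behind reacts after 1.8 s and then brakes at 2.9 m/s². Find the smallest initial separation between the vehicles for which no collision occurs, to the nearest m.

Minimum gap ≈ 21 m

Leader travels v²/(2a_L) = 110.250 / 6.400 = 17.227 m before stopping.
Follower covers v·t_r = 10.5000 × 1.8 = 18.900 m while reacting, then v²/(2a_F) = 110.250 / 5.800 = 19.009 m while braking, for a total of 18.900 + 19.009 = 37.909 m.
Since a_F ≤ a_L and the follower starts braking later, the follower is never slower than the leader, so the closest approach is when both have stopped.
Minimum gap = 37.909 − 17.227 = 20.682 m.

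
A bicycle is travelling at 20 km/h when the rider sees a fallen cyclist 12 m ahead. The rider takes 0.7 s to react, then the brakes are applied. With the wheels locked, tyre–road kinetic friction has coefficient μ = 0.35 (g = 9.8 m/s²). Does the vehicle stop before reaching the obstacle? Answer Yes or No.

Yes

20 km/h ÷ 3.6 = 5.5556 m/s.
a = μg = 0.35 × 9.8 = 3.430 m/s².
Reaction distance = 5.5556 × 0.7 = 3.889 m.
Braking distance = v²/(2a) = 30.865 / 6.860 = 4.499 m.
Total stopping distance = 3.889 + 4.499 = 8.388 m, vs 12 m available — it stops with 12 − 8.388 = 3.612 m to spare.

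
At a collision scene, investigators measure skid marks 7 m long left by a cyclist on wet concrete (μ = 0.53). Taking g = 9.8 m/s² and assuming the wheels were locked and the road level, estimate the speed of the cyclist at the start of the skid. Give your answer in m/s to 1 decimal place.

Deceleration a = μg = 0.53 × 9.8 = 5.194 m/s².
v = √(2a·d) = √(2 × 5.194 × 7) = √72.716 = 8.5274 m/s.

Initial speed ≈ 8.5 m/s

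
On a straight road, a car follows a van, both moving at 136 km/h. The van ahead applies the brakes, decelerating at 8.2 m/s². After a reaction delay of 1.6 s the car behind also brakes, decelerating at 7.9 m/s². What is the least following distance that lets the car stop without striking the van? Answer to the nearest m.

Minimum gap ≈ 64 m

136 km/h ÷ 3.6 = 37.7778 m/s.
Leader travels v²/(2a_L) = 1427.162 / 16.400 = 87.022 m before stopping.
Follower covers v·t_r = 37.7778 × 1.6 = 60.444 m while reacting, then v²/(2a_F) = 1427.162 / 15.800 = 90.327 m while braking, for a total of 60.444 + 90.327 = 150.771 m.
Since a_F ≤ a_L and the follower starts braking later, the follower is never slower than the leader, so the closest approach is when both have stopped.
Minimum gap = 150.771 − 87.022 = 63.749 m.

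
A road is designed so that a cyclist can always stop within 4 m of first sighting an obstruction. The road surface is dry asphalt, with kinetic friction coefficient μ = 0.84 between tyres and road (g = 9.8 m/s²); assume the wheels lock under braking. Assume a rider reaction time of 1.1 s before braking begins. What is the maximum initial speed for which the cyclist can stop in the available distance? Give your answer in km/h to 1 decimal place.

a = μg = 0.84 × 9.8 = 8.232 m/s².
Stopping distance: v·t_r + v²/(2a) = 4 with t_r = 1.1 s and a = 8.232 m/s².
So v² + 18.110 v − 65.86 = 0.
Positive root: v = −a·t_r + √((a·t_r)² + 2a·d) = −9.055 + √(81.993 + 65.86) = 3.1045 m/s.
3.1045 m/s × 3.6 = 11.176 km/h.

Maximum speed ≈ 11.2 km/h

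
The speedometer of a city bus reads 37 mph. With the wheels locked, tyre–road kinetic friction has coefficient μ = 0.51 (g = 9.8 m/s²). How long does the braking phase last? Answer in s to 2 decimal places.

Braking time ≈ 3.31 s

37 mph × 0.44704 = 16.5405 m/s.
a = μg = 0.51 × 9.8 = 4.998 m/s².
Braking time = v/a = 16.5405 / 4.998 = 3.309 s.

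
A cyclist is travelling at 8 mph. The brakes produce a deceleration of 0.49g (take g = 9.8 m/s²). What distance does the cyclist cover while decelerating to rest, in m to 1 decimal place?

Braking distance ≈ 1.3 m

8 mph × 0.44704 = 3.5763 m/s.
a = 0.49 × 9.8 = 4.802 m/s².
Braking distance = v²/(2a) = 3.5763² / (2 × 4.802) = 12.790 / 9.604 = 1.332 m.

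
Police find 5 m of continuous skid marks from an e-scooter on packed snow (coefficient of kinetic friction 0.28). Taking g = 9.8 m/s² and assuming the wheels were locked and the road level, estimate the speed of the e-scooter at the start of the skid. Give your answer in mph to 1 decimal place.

Deceleration a = μg = 0.28 × 9.8 = 2.744 m/s².
v = √(2a·d) = √(2 × 2.744 × 5) = √27.440 = 5.2383 m/s.
= 5.2383 ÷ 0.44704 = 11.718 mph.

Initial speed ≈ 11.7 mph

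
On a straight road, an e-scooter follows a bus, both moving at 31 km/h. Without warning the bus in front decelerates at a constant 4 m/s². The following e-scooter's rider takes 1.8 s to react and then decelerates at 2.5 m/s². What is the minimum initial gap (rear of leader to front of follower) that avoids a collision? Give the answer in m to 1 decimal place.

Minimum gap ≈ 21.1 m

31 km/h ÷ 3.6 = 8.6111 m/s.
Leader travels v²/(2a_L) = 74.151 / 8.000 = 9.269 m before stopping.
Follower covers v·t_r = 8.6111 × 1.8 = 15.500 m while reacting, then v²/(2a_F) = 74.151 / 5.000 = 14.830 m while braking, for a total of 15.500 + 14.830 = 30.330 m.
Since a_F ≤ a_L and the follower starts braking later, the follower is never slower than the leader, so the closest approach is when both have stopped.
Minimum gap = 30.330 − 9.269 = 21.061 m.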